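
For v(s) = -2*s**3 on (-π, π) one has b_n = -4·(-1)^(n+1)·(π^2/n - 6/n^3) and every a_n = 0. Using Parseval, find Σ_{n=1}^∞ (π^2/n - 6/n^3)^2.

pi**6/14

Parseval: Σ b_n^2 = (1/π) ∫_{-π}^{π} v(s)^2 ds = 8*pi**6/7.
b_n^2 = 16·(π^2/n - 6/n^3)^2, so the sum equals (8*pi**6/7)/16 = pi**6/14.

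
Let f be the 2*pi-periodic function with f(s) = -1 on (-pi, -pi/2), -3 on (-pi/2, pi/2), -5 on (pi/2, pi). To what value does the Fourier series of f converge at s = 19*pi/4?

s = 19*pi/4 differs from s = 3*pi/4 by 2 full period(s), and the series is 2*pi-periodic.
f is continuous at s = 3*pi/4 with value -5, so the series converges to -5 there.

-5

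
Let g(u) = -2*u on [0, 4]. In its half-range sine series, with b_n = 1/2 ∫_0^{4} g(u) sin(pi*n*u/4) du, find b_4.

b_4 = 1/2 ∫_0^{4} (-2*u) sin(pi*u) du.
Integrating by parts (boundary term plus one more integral), an antiderivative of (-2*u) sin(pi*u) is 2*u*cos(pi*u)/pi - 2*sin(pi*u)/pi**2; evaluating from 0 to 4: ∫_{0}^{4} (-2*u) sin(pi*u) du = (8/pi) - (0) = 8/pi.
Hence b_4 = (1/2)·(8/pi) = 4/pi.

4/pi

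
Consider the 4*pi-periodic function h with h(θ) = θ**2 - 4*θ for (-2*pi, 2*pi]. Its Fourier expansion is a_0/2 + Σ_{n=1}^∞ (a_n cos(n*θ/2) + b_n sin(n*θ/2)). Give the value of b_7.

-16/7

b_7 = (1/(2*pi)) ∫_{-2*pi}^{2*pi} h(θ) sin(7*θ/2) dθ.
Integrating by parts twice (tabular method), an antiderivative of (θ**2 - 4*θ) sin(7*θ/2) is -2*θ**2*cos(7*θ/2)/7 + 8*θ*sin(7*θ/2)/49 + 8*θ*cos(7*θ/2)/7 - 16*sin(7*θ/2)/49 + 16*cos(7*θ/2)/343; evaluating from -2*pi to 2*pi: ∫_{-2*pi}^{2*pi} (θ**2 - 4*θ) sin(7*θ/2) dθ = (-16*pi/7 - 16/343 + 8*pi**2/7) - (-16/343 + 16*pi/7 + 8*pi**2/7) = -32*pi/7.
Hence b_7 = (1/(2*pi))·(-32*pi/7) = -16/7.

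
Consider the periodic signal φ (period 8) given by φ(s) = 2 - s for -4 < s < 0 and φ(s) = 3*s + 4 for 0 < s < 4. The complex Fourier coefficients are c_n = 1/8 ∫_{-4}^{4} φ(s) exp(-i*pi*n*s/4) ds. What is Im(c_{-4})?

Since φ is real-valued, Im(c_{-4}) = -1/8 ∫_{-4}^{4} φ(s) sin(-pi*s) ds = b_{4}/2.
Split the integral at the breakpoints.
Integrating by parts (boundary term plus one more integral), an antiderivative of (2 - s) sin(-pi*s) is -s*cos(pi*s)/pi + sin(pi*s)/pi**2 + 2*cos(pi*s)/pi; evaluating from -4 to 0: ∫_{-4}^{0} (2 - s) sin(-pi*s) ds = (2/pi) - (6/pi) = -4/pi.
Integrating by parts (boundary term plus one more integral), an antiderivative of (3*s + 4) sin(-pi*s) is 3*s*cos(pi*s)/pi - 3*sin(pi*s)/pi**2 + 4*cos(pi*s)/pi; evaluating from 0 to 4: ∫_{0}^{4} (3*s + 4) sin(-pi*s) ds = (16/pi) - (4/pi) = 12/pi.
So ∫_{-4}^{4} φ(s) sin(-pi*s) ds = 8/pi.
Hence Im(c_{-4}) = (-1/8)·(8/pi) = -1/pi.

-1/pi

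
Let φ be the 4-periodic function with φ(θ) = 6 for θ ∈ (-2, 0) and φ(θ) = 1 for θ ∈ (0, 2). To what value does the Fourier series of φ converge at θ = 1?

φ is continuous at θ = 1 with value 1, so the series converges to 1 there.

1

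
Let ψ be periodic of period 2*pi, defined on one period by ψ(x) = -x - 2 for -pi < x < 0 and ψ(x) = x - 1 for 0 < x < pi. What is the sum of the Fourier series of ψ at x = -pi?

At x = -pi the one-sided limits are ψ(-pi^-) = -1 + pi and ψ(-pi^+) = -2 + pi.
By Dirichlet's theorem the series converges to their average, [(-1 + pi) + (-2 + pi)]/2 = -3/2 + pi.

-3/2 + pi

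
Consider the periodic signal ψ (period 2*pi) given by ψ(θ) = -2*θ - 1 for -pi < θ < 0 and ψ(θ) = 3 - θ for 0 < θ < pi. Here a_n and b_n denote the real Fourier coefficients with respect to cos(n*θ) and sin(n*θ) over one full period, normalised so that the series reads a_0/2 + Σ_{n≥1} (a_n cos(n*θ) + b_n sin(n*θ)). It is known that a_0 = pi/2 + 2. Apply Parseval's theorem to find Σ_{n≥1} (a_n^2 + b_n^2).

-6*pi + 8 + 37*pi**2/24

Parseval: a_0^2/2 + Σ_{n≥1} (a_n^2+b_n^2) = 1/pi ∫_{-pi}^{pi} ψ(θ)^2 dθ = -5*pi + 10 + 5*pi**2/3.
Subtract a_0^2/2 = (pi + 4)**2/8: Σ (a_n^2+b_n^2) = -6*pi + 8 + 37*pi**2/24.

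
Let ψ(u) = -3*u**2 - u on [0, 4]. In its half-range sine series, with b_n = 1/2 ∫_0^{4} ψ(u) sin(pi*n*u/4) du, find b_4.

26/pi

b_4 = 1/2 ∫_0^{4} (-3*u**2 - u) sin(pi*u) du.
Integrating by parts twice (tabular method), an antiderivative of (-3*u**2 - u) sin(pi*u) is 3*u**2*cos(pi*u)/pi - 6*u*sin(pi*u)/pi**2 + u*cos(pi*u)/pi - sin(pi*u)/pi**2 - 6*cos(pi*u)/pi**3; evaluating from 0 to 4: ∫_{0}^{4} (-3*u**2 - u) sin(pi*u) du = (-6/pi**3 + 52/pi) - (-6/pi**3) = 52/pi.
Hence b_4 = (1/2)·(52/pi) = 26/pi.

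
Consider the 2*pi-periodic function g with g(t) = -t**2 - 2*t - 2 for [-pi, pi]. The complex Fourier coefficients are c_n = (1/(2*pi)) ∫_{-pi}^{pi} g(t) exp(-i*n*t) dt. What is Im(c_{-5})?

Since g is real-valued, Im(c_{-5}) = -(1/(2*pi)) ∫_{-pi}^{pi} g(t) sin(-5*t) dt = b_{5}/2.
Integrating by parts twice (tabular method), an antiderivative of (-t**2 - 2*t - 2) sin(-5*t) is -t**2*cos(5*t)/5 + 2*t*sin(5*t)/25 - 2*t*cos(5*t)/5 + 2*sin(5*t)/25 - 48*cos(5*t)/125; evaluating from -pi to pi: ∫_{-pi}^{pi} (-t**2 - 2*t - 2) sin(-5*t) dt = (48/125 + 2*pi/5 + pi**2/5) - (-2*pi/5 + 48/125 + pi**2/5) = 4*pi/5.
Hence Im(c_{-5}) = (-1/(2*pi))·(4*pi/5) = -2/5.

-2/5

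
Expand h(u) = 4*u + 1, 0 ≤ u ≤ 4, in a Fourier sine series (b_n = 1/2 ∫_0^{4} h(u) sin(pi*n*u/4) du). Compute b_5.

b_5 = 1/2 ∫_0^{4} (4*u + 1) sin(5*pi*u/4) du.
Integrating by parts (boundary term plus one more integral), an antiderivative of (4*u + 1) sin(5*pi*u/4) is -16*u*cos(5*pi*u/4)/(5*pi) + 64*sin(5*pi*u/4)/(25*pi**2) - 4*cos(5*pi*u/4)/(5*pi); evaluating from 0 to 4: ∫_{0}^{4} (4*u + 1) sin(5*pi*u/4) du = (68/(5*pi)) - (-4/(5*pi)) = 72/(5*pi).
Hence b_5 = (1/2)·(72/(5*pi)) = 36/(5*pi).

36/(5*pi)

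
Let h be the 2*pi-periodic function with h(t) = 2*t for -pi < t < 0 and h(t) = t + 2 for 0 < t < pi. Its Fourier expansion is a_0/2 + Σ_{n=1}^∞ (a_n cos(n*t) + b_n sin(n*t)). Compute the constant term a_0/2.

a_0 = 1/pi ∫_{-pi}^{pi} h(t) dt = 1/pi · (pi*(4 - pi)/2) = 2 - pi/2.
So the constant term a_0/2 = 1 - pi/4.

1 - pi/4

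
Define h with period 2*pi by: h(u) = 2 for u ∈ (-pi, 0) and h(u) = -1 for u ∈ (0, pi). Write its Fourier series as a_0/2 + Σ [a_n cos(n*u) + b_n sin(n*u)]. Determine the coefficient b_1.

b_1 = 1/pi ∫_{-pi}^{pi} h(u) sin(u) du.
Split the integral at the breakpoints.
Directly, an antiderivative of (2) sin(u) is -2*cos(u); evaluating from -pi to 0: ∫_{-pi}^{0} (2) sin(u) du = (-2) - (2) = -4.
Directly, an antiderivative of (-1) sin(u) is cos(u); evaluating from 0 to pi: ∫_{0}^{pi} (-1) sin(u) du = (-1) - (1) = -2.
Summing the pieces and multiplying by (1/pi) gives b_1 = -6/pi.

-6/pi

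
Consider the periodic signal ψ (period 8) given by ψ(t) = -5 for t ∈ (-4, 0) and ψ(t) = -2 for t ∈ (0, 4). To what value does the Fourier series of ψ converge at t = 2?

-2

ψ is continuous at t = 2 with value -2, so the series converges to -2 there.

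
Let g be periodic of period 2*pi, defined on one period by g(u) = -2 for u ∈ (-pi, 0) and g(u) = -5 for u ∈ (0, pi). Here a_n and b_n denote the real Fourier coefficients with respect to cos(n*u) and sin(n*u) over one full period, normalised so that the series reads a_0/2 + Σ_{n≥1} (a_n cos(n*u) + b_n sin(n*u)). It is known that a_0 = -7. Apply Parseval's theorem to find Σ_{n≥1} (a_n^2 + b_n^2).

9/2

Parseval: a_0^2/2 + Σ_{n≥1} (a_n^2+b_n^2) = 1/pi ∫_{-pi}^{pi} g(u)^2 du = 29.
Subtract a_0^2/2 = 49/2: Σ (a_n^2+b_n^2) = 9/2.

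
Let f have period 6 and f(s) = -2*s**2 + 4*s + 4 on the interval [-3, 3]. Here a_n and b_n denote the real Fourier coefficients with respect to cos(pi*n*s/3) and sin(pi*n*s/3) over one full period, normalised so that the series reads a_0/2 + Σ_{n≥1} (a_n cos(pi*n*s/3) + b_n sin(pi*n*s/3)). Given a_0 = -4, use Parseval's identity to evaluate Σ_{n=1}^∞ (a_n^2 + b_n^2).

768/5

Parseval: a_0^2/2 + Σ_{n≥1} (a_n^2+b_n^2) = 1/3 ∫_{-3}^{3} f(s)^2 ds = 808/5.
Subtract a_0^2/2 = 8: Σ (a_n^2+b_n^2) = 768/5.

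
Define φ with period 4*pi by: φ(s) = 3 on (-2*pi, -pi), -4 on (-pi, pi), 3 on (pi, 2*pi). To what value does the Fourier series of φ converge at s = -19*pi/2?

s = -19*pi/2 differs from s = -3*pi/2 by -2 full period(s), and the series is 4*pi-periodic.
φ is continuous at s = -3*pi/2 with value 3, so the series converges to 3 there.

3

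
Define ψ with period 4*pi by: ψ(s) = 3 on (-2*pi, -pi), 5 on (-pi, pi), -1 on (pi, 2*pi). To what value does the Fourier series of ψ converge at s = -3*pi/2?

3

ψ is continuous at s = -3*pi/2 with value 3, so the series converges to 3 there.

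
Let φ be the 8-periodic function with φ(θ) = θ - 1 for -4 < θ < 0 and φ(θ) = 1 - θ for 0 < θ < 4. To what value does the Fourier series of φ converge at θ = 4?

At θ = 4 the one-sided limits are φ(4^-) = -3 and φ(4^+) = -5.
By Dirichlet's theorem the series converges to their average, [(-3) + (-5)]/2 = -4.

-4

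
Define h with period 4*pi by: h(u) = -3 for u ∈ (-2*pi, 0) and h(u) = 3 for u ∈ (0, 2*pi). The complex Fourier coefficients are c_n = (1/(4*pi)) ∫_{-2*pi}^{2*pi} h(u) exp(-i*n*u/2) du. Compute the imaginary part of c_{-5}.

6/(5*pi)

Since h is real-valued, Im(c_{-5}) = -(1/(4*pi)) ∫_{-2*pi}^{2*pi} h(u) sin(-5*u/2) du = b_{5}/2.
h is odd and sin(-5*u/2) is odd, so the integrand is even: ∫_{-2*pi}^{2*pi} h(u) sin(-5*u/2) du = 2∫_0^{2*pi} h(u) sin(-5*u/2) du.
Directly, an antiderivative of (3) sin(-5*u/2) is 6*cos(5*u/2)/5; evaluating from 0 to 2*pi: ∫_{0}^{2*pi} (3) sin(-5*u/2) du = (-6/5) - (6/5) = -12/5.
So ∫_{-2*pi}^{2*pi} h(u) sin(-5*u/2) du = -24/5.
Hence Im(c_{-5}) = (-1/(4*pi))·(-24/5) = 6/(5*pi).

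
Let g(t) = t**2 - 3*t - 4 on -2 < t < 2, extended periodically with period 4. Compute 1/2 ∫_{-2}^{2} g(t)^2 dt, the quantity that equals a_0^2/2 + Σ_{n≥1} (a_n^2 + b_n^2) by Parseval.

616/15

1/2 ∫_{-2}^{2} g(t)^2 dt = 1/2 · (1232/15) = 616/15.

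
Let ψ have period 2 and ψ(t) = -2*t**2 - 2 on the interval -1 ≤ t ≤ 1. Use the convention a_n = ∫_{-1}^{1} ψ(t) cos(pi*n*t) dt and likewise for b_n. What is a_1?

a_1 = ∫_{-1}^{1} ψ(t) cos(pi*t) dt.
ψ is even and cos(pi*t) is even, so the integrand is even and a_1 = 2 ∫_0^{1} ψ(t) cos(pi*t) dt.
Integrating by parts twice (tabular method), an antiderivative of (-2*t**2 - 2) cos(pi*t) is -2*t**2*sin(pi*t)/pi - 4*t*cos(pi*t)/pi**2 - 2*sin(pi*t)/pi + 4*sin(pi*t)/pi**3; evaluating from 0 to 1: ∫_{0}^{1} (-2*t**2 - 2) cos(pi*t) dt = (4/pi**2) - (0) = 4/pi**2.
Hence a_1 = 2·(4/pi**2) = 8/pi**2.

8/pi**2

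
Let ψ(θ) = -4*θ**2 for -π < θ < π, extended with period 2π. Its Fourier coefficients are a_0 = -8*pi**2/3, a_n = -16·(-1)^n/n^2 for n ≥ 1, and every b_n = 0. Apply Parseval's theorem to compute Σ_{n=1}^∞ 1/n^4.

pi**4/90

Parseval: a_0^2/2 + Σ a_n^2 = (1/π) ∫_{-π}^{π} ψ(θ)^2 dθ = 32*pi**4/5.
Subtract a_0^2/2 = 32*pi**4/9: Σ a_n^2 = 128*pi**4/45.
Since a_n^2 = 256/n^4, Σ 1/n^4 = pi**4/90.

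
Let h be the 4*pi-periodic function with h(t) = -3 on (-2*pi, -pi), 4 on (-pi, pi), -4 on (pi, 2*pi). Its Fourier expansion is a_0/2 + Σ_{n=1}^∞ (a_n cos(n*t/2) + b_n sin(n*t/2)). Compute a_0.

a_0 = (1/(2*pi)) ∫_{-2*pi}^{2*pi} h(t) dt = (1/(2*pi)) · (pi) = 1/2.

1/2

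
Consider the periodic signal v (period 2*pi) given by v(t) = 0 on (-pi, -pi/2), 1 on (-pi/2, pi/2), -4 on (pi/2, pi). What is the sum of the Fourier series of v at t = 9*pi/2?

t = 9*pi/2 differs from t = pi/2 by 2 full period(s), and the series is 2*pi-periodic.
At t = pi/2 the one-sided limits are v(pi/2^-) = 1 and v(pi/2^+) = -4.
By Dirichlet's theorem the series converges to their average, [(1) + (-4)]/2 = -3/2.

-3/2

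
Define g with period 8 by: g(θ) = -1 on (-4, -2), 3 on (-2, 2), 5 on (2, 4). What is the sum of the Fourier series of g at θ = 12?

θ = 12 differs from θ = 4 by 1 full period(s), and the series is 8-periodic.
At θ = 4 the one-sided limits are g(4^-) = 5 and g(4^+) = -1.
By Dirichlet's theorem the series converges to their average, [(5) + (-1)]/2 = 2.

2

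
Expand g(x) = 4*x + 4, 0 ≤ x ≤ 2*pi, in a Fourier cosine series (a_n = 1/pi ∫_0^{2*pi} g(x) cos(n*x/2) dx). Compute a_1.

a_1 = 1/pi ∫_0^{2*pi} (4*x + 4) cos(x/2) dx.
Integrating by parts (boundary term plus one more integral), an antiderivative of (4*x + 4) cos(x/2) is 8*x*sin(x/2) + 8*sin(x/2) + 16*cos(x/2); evaluating from 0 to 2*pi: ∫_{0}^{2*pi} (4*x + 4) cos(x/2) dx = (-16) - (16) = -32.
Hence a_1 = (1/pi)·(-32) = -32/pi.

-32/pi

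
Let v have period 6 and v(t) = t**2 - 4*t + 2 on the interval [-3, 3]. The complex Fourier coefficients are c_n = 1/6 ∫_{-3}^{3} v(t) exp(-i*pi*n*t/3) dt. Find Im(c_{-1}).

Since v is real-valued, Im(c_{-1}) = -1/6 ∫_{-3}^{3} v(t) sin(-pi*t/3) dt = b_{1}/2.
Integrating by parts twice (tabular method), an antiderivative of (t**2 - 4*t + 2) sin(-pi*t/3) is 3*t**2*cos(pi*t/3)/pi - 18*t*sin(pi*t/3)/pi**2 - 12*t*cos(pi*t/3)/pi + 36*sin(pi*t/3)/pi**2 - 54*cos(pi*t/3)/pi**3 + 6*cos(pi*t/3)/pi; evaluating from -3 to 3: ∫_{-3}^{3} (t**2 - 4*t + 2) sin(-pi*t/3) dt = (3/pi + 54/pi**3) - (-69/pi + 54/pi**3) = 72/pi.
Hence Im(c_{-1}) = (-1/6)·(72/pi) = -12/pi.

-12/pi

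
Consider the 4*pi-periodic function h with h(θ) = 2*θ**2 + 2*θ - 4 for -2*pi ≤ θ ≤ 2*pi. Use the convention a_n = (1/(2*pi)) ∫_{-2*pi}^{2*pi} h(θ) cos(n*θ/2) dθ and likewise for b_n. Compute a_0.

-8 + 16*pi**2/3

a_0 = (1/(2*pi)) ∫_{-2*pi}^{2*pi} h(θ) dθ = (1/(2*pi)) · (-16*pi + 32*pi**3/3) = -8 + 16*pi**2/3.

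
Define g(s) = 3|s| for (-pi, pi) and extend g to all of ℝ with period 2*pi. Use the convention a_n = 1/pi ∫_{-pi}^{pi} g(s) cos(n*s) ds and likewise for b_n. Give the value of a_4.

0

a_4 = 1/pi ∫_{-pi}^{pi} g(s) cos(4*s) ds.
g is even and cos(4*s) is even, so the integrand is even and a_4 = 2/pi ∫_0^{pi} g(s) cos(4*s) ds.
Integrating by parts (boundary term plus one more integral), an antiderivative of (3*s) cos(4*s) is 3*s*sin(4*s)/4 + 3*cos(4*s)/16; evaluating from 0 to pi: ∫_{0}^{pi} (3*s) cos(4*s) ds = (3/16) - (3/16) = 0.
Hence a_4 = (2/pi)·(0) = 0.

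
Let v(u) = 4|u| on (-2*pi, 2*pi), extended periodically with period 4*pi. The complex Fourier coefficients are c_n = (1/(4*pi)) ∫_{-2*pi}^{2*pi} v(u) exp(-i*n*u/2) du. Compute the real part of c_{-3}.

-16/(9*pi)

Since v is real-valued, Re(c_{-3}) = (1/(4*pi)) ∫_{-2*pi}^{2*pi} v(u) cos(-3*u/2) du = a_{3}/2.
v is even and cos(-3*u/2) is even, so the integrand is even: ∫_{-2*pi}^{2*pi} v(u) cos(-3*u/2) du = 2∫_0^{2*pi} v(u) cos(-3*u/2) du.
Integrating by parts (boundary term plus one more integral), an antiderivative of (4*u) cos(-3*u/2) is 8*u*sin(3*u/2)/3 + 16*cos(3*u/2)/9; evaluating from 0 to 2*pi: ∫_{0}^{2*pi} (4*u) cos(-3*u/2) du = (-16/9) - (16/9) = -32/9.
So ∫_{-2*pi}^{2*pi} v(u) cos(-3*u/2) du = -64/9.
Hence Re(c_{-3}) = (1/(4*pi))·(-64/9) = -16/(9*pi).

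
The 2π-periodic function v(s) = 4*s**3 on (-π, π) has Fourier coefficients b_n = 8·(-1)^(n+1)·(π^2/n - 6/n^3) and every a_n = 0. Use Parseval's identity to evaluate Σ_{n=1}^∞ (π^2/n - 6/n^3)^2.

Parseval: Σ b_n^2 = (1/π) ∫_{-π}^{π} v(s)^2 ds = 32*pi**6/7.
b_n^2 = 64·(π^2/n - 6/n^3)^2, so the sum equals (32*pi**6/7)/64 = pi**6/14.

pi**6/14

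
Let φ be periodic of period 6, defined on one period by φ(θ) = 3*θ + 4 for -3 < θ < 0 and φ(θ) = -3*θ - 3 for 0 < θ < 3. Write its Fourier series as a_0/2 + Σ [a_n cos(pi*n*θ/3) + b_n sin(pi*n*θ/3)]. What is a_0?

-8

a_0 = 1/3 ∫_{-3}^{3} φ(θ) dθ = 1/3 · (-24) = -8.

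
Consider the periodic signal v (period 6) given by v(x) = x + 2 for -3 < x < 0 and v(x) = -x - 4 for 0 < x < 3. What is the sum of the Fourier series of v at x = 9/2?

1/2

x = 9/2 differs from x = -3/2 by 1 full period(s), and the series is 6-periodic.
v is continuous at x = -3/2 with value 1/2, so the series converges to 1/2 there.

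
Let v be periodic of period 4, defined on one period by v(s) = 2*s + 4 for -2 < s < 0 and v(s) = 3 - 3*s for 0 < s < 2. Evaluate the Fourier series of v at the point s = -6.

-3/2

s = -6 differs from s = 2 by -2 full period(s), and the series is 4-periodic.
At s = 2 the one-sided limits are v(2^-) = -3 and v(2^+) = 0.
By Dirichlet's theorem the series converges to their average, [(-3) + (0)]/2 = -3/2.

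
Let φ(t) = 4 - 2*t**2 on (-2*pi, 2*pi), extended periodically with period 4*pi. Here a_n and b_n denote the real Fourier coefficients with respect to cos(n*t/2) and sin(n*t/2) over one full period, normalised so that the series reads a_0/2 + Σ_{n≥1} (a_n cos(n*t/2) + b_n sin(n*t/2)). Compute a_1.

32

a_1 = (1/(2*pi)) ∫_{-2*pi}^{2*pi} φ(t) cos(t/2) dt.
φ is even and cos(t/2) is even, so the integrand is even and a_1 = 1/pi ∫_0^{2*pi} φ(t) cos(t/2) dt.
Integrating by parts twice (tabular method), an antiderivative of (4 - 2*t**2) cos(t/2) is -4*t**2*sin(t/2) - 16*t*cos(t/2) + 40*sin(t/2); evaluating from 0 to 2*pi: ∫_{0}^{2*pi} (4 - 2*t**2) cos(t/2) dt = (32*pi) - (0) = 32*pi.
Hence a_1 = (1/pi)·(32*pi) = 32.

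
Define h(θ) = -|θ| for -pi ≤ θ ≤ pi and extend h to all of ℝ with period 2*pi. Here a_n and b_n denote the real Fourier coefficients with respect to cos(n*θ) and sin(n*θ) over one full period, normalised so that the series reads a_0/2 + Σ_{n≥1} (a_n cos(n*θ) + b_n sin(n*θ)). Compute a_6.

0

a_6 = 1/pi ∫_{-pi}^{pi} h(θ) cos(6*θ) dθ.
h is even and cos(6*θ) is even, so the integrand is even and a_6 = 2/pi ∫_0^{pi} h(θ) cos(6*θ) dθ.
Integrating by parts (boundary term plus one more integral), an antiderivative of (-θ) cos(6*θ) is -θ*sin(6*θ)/6 - cos(6*θ)/36; evaluating from 0 to pi: ∫_{0}^{pi} (-θ) cos(6*θ) dθ = (-1/36) - (-1/36) = 0.
Hence a_6 = (2/pi)·(0) = 0.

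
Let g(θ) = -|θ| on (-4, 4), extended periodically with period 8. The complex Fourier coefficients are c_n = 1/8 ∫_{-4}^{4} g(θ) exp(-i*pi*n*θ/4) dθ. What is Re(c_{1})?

Since g is real-valued, Re(c_{1}) = 1/8 ∫_{-4}^{4} g(θ) cos(pi*θ/4) dθ = a_{1}/2.
g is even and cos(pi*θ/4) is even, so the integrand is even: ∫_{-4}^{4} g(θ) cos(pi*θ/4) dθ = 2∫_0^{4} g(θ) cos(pi*θ/4) dθ.
Integrating by parts (boundary term plus one more integral), an antiderivative of (-θ) cos(pi*θ/4) is -4*θ*sin(pi*θ/4)/pi - 16*cos(pi*θ/4)/pi**2; evaluating from 0 to 4: ∫_{0}^{4} (-θ) cos(pi*θ/4) dθ = (16/pi**2) - (-16/pi**2) = 32/pi**2.
So ∫_{-4}^{4} g(θ) cos(pi*θ/4) dθ = 64/pi**2.
Hence Re(c_{1}) = (1/8)·(64/pi**2) = 8/pi**2.

8/pi**2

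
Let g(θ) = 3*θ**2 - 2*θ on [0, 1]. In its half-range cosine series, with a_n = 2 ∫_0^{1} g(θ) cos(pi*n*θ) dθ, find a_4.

3/(4*pi**2)

a_4 = 2 ∫_0^{1} (3*θ**2 - 2*θ) cos(4*pi*θ) dθ.
Integrating by parts twice (tabular method), an antiderivative of (3*θ**2 - 2*θ) cos(4*pi*θ) is 3*θ**2*sin(4*pi*θ)/(4*pi) - θ*sin(4*pi*θ)/(2*pi) + 3*θ*cos(4*pi*θ)/(8*pi**2) - 3*sin(4*pi*θ)/(32*pi**3) - cos(4*pi*θ)/(8*pi**2); evaluating from 0 to 1: ∫_{0}^{1} (3*θ**2 - 2*θ) cos(4*pi*θ) dθ = (1/(4*pi**2)) - (-1/(8*pi**2)) = 3/(8*pi**2).
Hence a_4 = 2·(3/(8*pi**2)) = 3/(4*pi**2).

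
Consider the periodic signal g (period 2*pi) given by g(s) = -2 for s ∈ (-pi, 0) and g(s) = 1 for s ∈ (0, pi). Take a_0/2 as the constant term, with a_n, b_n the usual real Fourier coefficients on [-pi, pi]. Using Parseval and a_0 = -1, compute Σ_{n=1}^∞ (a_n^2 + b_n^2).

Parseval: a_0^2/2 + Σ_{n≥1} (a_n^2+b_n^2) = 1/pi ∫_{-pi}^{pi} g(s)^2 ds = 5.
Subtract a_0^2/2 = 1/2: Σ (a_n^2+b_n^2) = 9/2.

9/2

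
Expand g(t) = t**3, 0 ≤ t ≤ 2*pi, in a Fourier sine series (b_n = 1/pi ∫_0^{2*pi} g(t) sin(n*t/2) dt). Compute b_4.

b_4 = 1/pi ∫_0^{2*pi} (t**3) sin(2*t) dt.
Integrating by parts three times (tabular method), an antiderivative of (t**3) sin(2*t) is -t**3*cos(2*t)/2 + 3*t**2*sin(2*t)/4 + 3*t*cos(2*t)/4 - 3*sin(2*t)/8; evaluating from 0 to 2*pi: ∫_{0}^{2*pi} (t**3) sin(2*t) dt = (pi*(3 - 8*pi**2)/2) - (0) = pi*(3 - 8*pi**2)/2.
Hence b_4 = (1/pi)·(pi*(3 - 8*pi**2)/2) = 3/2 - 4*pi**2.

3/2 - 4*pi**2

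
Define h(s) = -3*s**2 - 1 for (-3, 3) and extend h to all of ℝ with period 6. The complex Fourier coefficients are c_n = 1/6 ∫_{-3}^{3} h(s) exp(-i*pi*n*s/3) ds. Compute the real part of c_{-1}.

Since h is real-valued, Re(c_{-1}) = 1/6 ∫_{-3}^{3} h(s) cos(-pi*s/3) ds = a_{1}/2.
h is even and cos(-pi*s/3) is even, so the integrand is even: ∫_{-3}^{3} h(s) cos(-pi*s/3) ds = 2∫_0^{3} h(s) cos(-pi*s/3) ds.
Integrating by parts twice (tabular method), an antiderivative of (-3*s**2 - 1) cos(-pi*s/3) is -9*s**2*sin(pi*s/3)/pi - 54*s*cos(pi*s/3)/pi**2 - 3*sin(pi*s/3)/pi + 162*sin(pi*s/3)/pi**3; evaluating from 0 to 3: ∫_{0}^{3} (-3*s**2 - 1) cos(-pi*s/3) ds = (162/pi**2) - (0) = 162/pi**2.
So ∫_{-3}^{3} h(s) cos(-pi*s/3) ds = 324/pi**2.
Hence Re(c_{-1}) = (1/6)·(324/pi**2) = 54/pi**2.

54/pi**2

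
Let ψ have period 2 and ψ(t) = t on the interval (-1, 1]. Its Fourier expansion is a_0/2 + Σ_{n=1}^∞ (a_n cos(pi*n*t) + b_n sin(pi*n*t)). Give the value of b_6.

b_6 = ∫_{-1}^{1} ψ(t) sin(6*pi*t) dt.
ψ is odd and sin(6*pi*t) is odd, so the integrand is even and b_6 = 2 ∫_0^{1} ψ(t) sin(6*pi*t) dt.
Integrating by parts (boundary term plus one more integral), an antiderivative of (t) sin(6*pi*t) is -t*cos(6*pi*t)/(6*pi) + sin(6*pi*t)/(36*pi**2); evaluating from 0 to 1: ∫_{0}^{1} (t) sin(6*pi*t) dt = (-1/(6*pi)) - (0) = -1/(6*pi).
Hence b_6 = 2·(-1/(6*pi)) = -1/(3*pi).

-1/(3*pi)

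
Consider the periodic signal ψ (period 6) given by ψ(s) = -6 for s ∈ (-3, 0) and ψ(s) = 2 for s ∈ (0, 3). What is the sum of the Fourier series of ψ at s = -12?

s = -12 differs from s = 0 by -2 full period(s), and the series is 6-periodic.
At s = 0 the one-sided limits are ψ(0^-) = -6 and ψ(0^+) = 2.
By Dirichlet's theorem the series converges to their average, [(-6) + (2)]/2 = -2.

-2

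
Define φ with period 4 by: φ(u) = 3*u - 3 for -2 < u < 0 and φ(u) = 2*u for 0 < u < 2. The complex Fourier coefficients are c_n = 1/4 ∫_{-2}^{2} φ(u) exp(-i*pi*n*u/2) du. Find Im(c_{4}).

5/(4*pi)

Since φ is real-valued, Im(c_{4}) = -1/4 ∫_{-2}^{2} φ(u) sin(2*pi*u) du = -b_{4}/2.
Split the integral at the breakpoints.
Integrating by parts (boundary term plus one more integral), an antiderivative of (3*u - 3) sin(2*pi*u) is -3*u*cos(2*pi*u)/(2*pi) + 3*sin(2*pi*u)/(4*pi**2) + 3*cos(2*pi*u)/(2*pi); evaluating from -2 to 0: ∫_{-2}^{0} (3*u - 3) sin(2*pi*u) du = (3/(2*pi)) - (9/(2*pi)) = -3/pi.
Integrating by parts (boundary term plus one more integral), an antiderivative of (2*u) sin(2*pi*u) is -u*cos(2*pi*u)/pi + sin(2*pi*u)/(2*pi**2); evaluating from 0 to 2: ∫_{0}^{2} (2*u) sin(2*pi*u) du = (-2/pi) - (0) = -2/pi.
So ∫_{-2}^{2} φ(u) sin(2*pi*u) du = -5/pi.
Hence Im(c_{4}) = (-1/4)·(-5/pi) = 5/(4*pi).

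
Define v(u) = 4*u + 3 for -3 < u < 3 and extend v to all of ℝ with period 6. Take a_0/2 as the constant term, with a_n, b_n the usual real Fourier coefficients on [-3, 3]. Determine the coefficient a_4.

0

a_4 = 1/3 ∫_{-3}^{3} v(u) cos(4*pi*u/3) du.
Integrating by parts (boundary term plus one more integral), an antiderivative of (4*u + 3) cos(4*pi*u/3) is 3*u*sin(4*pi*u/3)/pi + 9*sin(4*pi*u/3)/(4*pi) + 9*cos(4*pi*u/3)/(4*pi**2); evaluating from -3 to 3: ∫_{-3}^{3} (4*u + 3) cos(4*pi*u/3) du = (9/(4*pi**2)) - (9/(4*pi**2)) = 0.
Hence a_4 = (1/3)·(0) = 0.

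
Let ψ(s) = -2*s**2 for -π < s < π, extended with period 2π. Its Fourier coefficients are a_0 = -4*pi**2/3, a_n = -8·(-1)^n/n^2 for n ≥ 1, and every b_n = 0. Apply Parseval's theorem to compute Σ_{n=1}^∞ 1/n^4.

pi**4/90

Parseval: a_0^2/2 + Σ a_n^2 = (1/π) ∫_{-π}^{π} ψ(s)^2 ds = 8*pi**4/5.
Subtract a_0^2/2 = 8*pi**4/9: Σ a_n^2 = 32*pi**4/45.
Since a_n^2 = 64/n^4, Σ 1/n^4 = pi**4/90.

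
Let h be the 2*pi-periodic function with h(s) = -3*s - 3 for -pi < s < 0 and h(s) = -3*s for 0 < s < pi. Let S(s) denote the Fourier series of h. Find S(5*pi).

s = 5*pi differs from s = pi by 2 full period(s), and the series is 2*pi-periodic.
At s = pi the one-sided limits are h(pi^-) = -3*pi and h(pi^+) = -3 + 3*pi.
By Dirichlet's theorem the series converges to their average, [(-3*pi) + (-3 + 3*pi)]/2 = -3/2.

-3/2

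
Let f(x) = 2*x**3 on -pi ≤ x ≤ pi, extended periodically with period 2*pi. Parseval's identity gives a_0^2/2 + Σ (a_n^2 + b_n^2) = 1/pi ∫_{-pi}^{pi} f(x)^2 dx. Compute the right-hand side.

1/pi ∫_{-pi}^{pi} f(x)^2 dx = 1/pi · (8*pi**7/7) = 8*pi**6/7.

8*pi**6/7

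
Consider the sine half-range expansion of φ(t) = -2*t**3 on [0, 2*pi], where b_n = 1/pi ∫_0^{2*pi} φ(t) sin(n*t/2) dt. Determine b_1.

192 - 32*pi**2

b_1 = 1/pi ∫_0^{2*pi} (-2*t**3) sin(t/2) dt.
Integrating by parts three times (tabular method), an antiderivative of (-2*t**3) sin(t/2) is 4*t**3*cos(t/2) - 24*t**2*sin(t/2) - 96*t*cos(t/2) + 192*sin(t/2); evaluating from 0 to 2*pi: ∫_{0}^{2*pi} (-2*t**3) sin(t/2) dt = (32*pi*(6 - pi**2)) - (0) = 32*pi*(6 - pi**2).
Hence b_1 = (1/pi)·(32*pi*(6 - pi**2)) = 192 - 32*pi**2.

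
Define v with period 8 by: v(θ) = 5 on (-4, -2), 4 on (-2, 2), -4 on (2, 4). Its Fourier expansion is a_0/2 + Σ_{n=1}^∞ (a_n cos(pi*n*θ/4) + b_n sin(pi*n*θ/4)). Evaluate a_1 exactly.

a_1 = 1/4 ∫_{-4}^{4} v(θ) cos(pi*θ/4) dθ.
Split the integral at the breakpoints.
Directly, an antiderivative of (5) cos(pi*θ/4) is 20*sin(pi*θ/4)/pi; evaluating from -4 to -2: ∫_{-4}^{-2} (5) cos(pi*θ/4) dθ = (-20/pi) - (0) = -20/pi.
Directly, an antiderivative of (4) cos(pi*θ/4) is 16*sin(pi*θ/4)/pi; evaluating from -2 to 2: ∫_{-2}^{2} (4) cos(pi*θ/4) dθ = (16/pi) - (-16/pi) = 32/pi.
Directly, an antiderivative of (-4) cos(pi*θ/4) is -16*sin(pi*θ/4)/pi; evaluating from 2 to 4: ∫_{2}^{4} (-4) cos(pi*θ/4) dθ = (0) - (-16/pi) = 16/pi.
Summing the pieces and multiplying by (1/4) gives a_1 = 7/pi.

7/pi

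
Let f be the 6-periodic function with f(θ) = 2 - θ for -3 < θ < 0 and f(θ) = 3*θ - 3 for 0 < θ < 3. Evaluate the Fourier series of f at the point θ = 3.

At θ = 3 the one-sided limits are f(3^-) = 6 and f(3^+) = 5.
By Dirichlet's theorem the series converges to their average, [(6) + (5)]/2 = 11/2.

11/2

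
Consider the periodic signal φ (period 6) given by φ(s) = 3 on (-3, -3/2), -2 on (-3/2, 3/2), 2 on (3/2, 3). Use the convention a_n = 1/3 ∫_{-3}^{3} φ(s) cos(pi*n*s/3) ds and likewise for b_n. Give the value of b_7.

b_7 = 1/3 ∫_{-3}^{3} φ(s) sin(7*pi*s/3) ds.
Split the integral at the breakpoints.
Directly, an antiderivative of (3) sin(7*pi*s/3) is -9*cos(7*pi*s/3)/(7*pi); evaluating from -3 to -3/2: ∫_{-3}^{-3/2} (3) sin(7*pi*s/3) ds = (0) - (9/(7*pi)) = -9/(7*pi).
Directly, an antiderivative of (-2) sin(7*pi*s/3) is 6*cos(7*pi*s/3)/(7*pi); evaluating from -3/2 to 3/2: ∫_{-3/2}^{3/2} (-2) sin(7*pi*s/3) ds = (0) - (0) = 0.
Directly, an antiderivative of (2) sin(7*pi*s/3) is -6*cos(7*pi*s/3)/(7*pi); evaluating from 3/2 to 3: ∫_{3/2}^{3} (2) sin(7*pi*s/3) ds = (6/(7*pi)) - (0) = 6/(7*pi).
Summing the pieces and multiplying by (1/3) gives b_7 = -1/(7*pi).

-1/(7*pi)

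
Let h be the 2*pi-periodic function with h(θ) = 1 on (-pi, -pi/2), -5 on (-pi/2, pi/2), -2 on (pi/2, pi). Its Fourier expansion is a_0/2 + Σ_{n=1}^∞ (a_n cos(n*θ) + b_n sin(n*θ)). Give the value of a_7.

a_7 = 1/pi ∫_{-pi}^{pi} h(θ) cos(7*θ) dθ.
Split the integral at the breakpoints.
Directly, an antiderivative of (1) cos(7*θ) is sin(7*θ)/7; evaluating from -pi to -pi/2: ∫_{-pi}^{-pi/2} (1) cos(7*θ) dθ = (1/7) - (0) = 1/7.
Directly, an antiderivative of (-5) cos(7*θ) is -5*sin(7*θ)/7; evaluating from -pi/2 to pi/2: ∫_{-pi/2}^{pi/2} (-5) cos(7*θ) dθ = (5/7) - (-5/7) = 10/7.
Directly, an antiderivative of (-2) cos(7*θ) is -2*sin(7*θ)/7; evaluating from pi/2 to pi: ∫_{pi/2}^{pi} (-2) cos(7*θ) dθ = (0) - (2/7) = -2/7.
Summing the pieces and multiplying by (1/pi) gives a_7 = 9/(7*pi).

9/(7*pi)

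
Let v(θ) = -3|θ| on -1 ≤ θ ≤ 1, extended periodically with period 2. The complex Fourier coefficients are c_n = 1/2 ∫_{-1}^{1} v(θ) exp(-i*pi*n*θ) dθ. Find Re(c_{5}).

6/(25*pi**2)

Since v is real-valued, Re(c_{5}) = 1/2 ∫_{-1}^{1} v(θ) cos(5*pi*θ) dθ = a_{5}/2.
v is even and cos(5*pi*θ) is even, so the integrand is even: ∫_{-1}^{1} v(θ) cos(5*pi*θ) dθ = 2∫_0^{1} v(θ) cos(5*pi*θ) dθ.
Integrating by parts (boundary term plus one more integral), an antiderivative of (-3*θ) cos(5*pi*θ) is -3*θ*sin(5*pi*θ)/(5*pi) - 3*cos(5*pi*θ)/(25*pi**2); evaluating from 0 to 1: ∫_{0}^{1} (-3*θ) cos(5*pi*θ) dθ = (3/(25*pi**2)) - (-3/(25*pi**2)) = 6/(25*pi**2).
So ∫_{-1}^{1} v(θ) cos(5*pi*θ) dθ = 12/(25*pi**2).
Hence Re(c_{5}) = (1/2)·(12/(25*pi**2)) = 6/(25*pi**2).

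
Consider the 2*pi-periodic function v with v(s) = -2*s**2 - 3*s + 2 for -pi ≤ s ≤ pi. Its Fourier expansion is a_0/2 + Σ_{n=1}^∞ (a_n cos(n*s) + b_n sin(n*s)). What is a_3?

a_3 = 1/pi ∫_{-pi}^{pi} v(s) cos(3*s) ds.
Integrating by parts twice (tabular method), an antiderivative of (-2*s**2 - 3*s + 2) cos(3*s) is -2*s**2*sin(3*s)/3 - s*sin(3*s) - 4*s*cos(3*s)/9 + 22*sin(3*s)/27 - cos(3*s)/3; evaluating from -pi to pi: ∫_{-pi}^{pi} (-2*s**2 - 3*s + 2) cos(3*s) ds = (1/3 + 4*pi/9) - (1/3 - 4*pi/9) = 8*pi/9.
Hence a_3 = (1/pi)·(8*pi/9) = 8/9.

8/9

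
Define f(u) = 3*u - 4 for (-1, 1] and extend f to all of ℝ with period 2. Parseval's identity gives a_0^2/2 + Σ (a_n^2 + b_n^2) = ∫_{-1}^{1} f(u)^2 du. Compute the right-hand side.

38

∫_{-1}^{1} f(u)^2 du = 38.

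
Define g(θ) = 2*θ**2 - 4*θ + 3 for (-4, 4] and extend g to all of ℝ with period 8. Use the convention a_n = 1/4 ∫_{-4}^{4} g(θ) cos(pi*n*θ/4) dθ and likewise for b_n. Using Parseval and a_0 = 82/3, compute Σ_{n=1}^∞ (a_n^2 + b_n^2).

15872/45

Parseval: a_0^2/2 + Σ_{n≥1} (a_n^2+b_n^2) = 1/4 ∫_{-4}^{4} g(θ)^2 dθ = 10894/15.
Subtract a_0^2/2 = 3362/9: Σ (a_n^2+b_n^2) = 15872/45.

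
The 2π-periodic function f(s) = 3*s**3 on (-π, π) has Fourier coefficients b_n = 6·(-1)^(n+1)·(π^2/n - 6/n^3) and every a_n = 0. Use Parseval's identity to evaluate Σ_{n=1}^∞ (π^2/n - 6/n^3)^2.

Parseval: Σ b_n^2 = (1/π) ∫_{-π}^{π} f(s)^2 ds = 18*pi**6/7.
b_n^2 = 36·(π^2/n - 6/n^3)^2, so the sum equals (18*pi**6/7)/36 = pi**6/14.

pi**6/14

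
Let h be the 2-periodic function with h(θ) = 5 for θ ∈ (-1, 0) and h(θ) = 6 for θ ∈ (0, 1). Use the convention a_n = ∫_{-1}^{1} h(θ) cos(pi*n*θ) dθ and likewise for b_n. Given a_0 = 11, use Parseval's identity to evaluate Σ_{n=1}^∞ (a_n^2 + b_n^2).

1/2

Parseval: a_0^2/2 + Σ_{n≥1} (a_n^2+b_n^2) = ∫_{-1}^{1} h(θ)^2 dθ = 61.
Subtract a_0^2/2 = 121/2: Σ (a_n^2+b_n^2) = 1/2.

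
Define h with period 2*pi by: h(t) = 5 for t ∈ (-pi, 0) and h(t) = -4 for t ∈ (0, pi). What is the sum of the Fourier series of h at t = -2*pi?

t = -2*pi differs from t = 0 by -1 full period(s), and the series is 2*pi-periodic.
At t = 0 the one-sided limits are h(0^-) = 5 and h(0^+) = -4.
By Dirichlet's theorem the series converges to their average, [(5) + (-4)]/2 = 1/2.

1/2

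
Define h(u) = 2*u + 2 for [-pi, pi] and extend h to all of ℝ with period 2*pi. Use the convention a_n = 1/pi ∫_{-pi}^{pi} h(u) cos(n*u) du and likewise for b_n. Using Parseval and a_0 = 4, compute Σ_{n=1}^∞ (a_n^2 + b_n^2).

8*pi**2/3

Parseval: a_0^2/2 + Σ_{n≥1} (a_n^2+b_n^2) = 1/pi ∫_{-pi}^{pi} h(u)^2 du = 8 + 8*pi**2/3.
Subtract a_0^2/2 = 8: Σ (a_n^2+b_n^2) = 8*pi**2/3.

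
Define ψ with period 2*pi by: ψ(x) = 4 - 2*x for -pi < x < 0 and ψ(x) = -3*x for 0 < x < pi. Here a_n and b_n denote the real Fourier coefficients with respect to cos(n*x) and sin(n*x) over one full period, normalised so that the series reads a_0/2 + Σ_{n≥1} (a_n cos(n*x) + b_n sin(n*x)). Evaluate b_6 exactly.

5/6

b_6 = 1/pi ∫_{-pi}^{pi} ψ(x) sin(6*x) dx.
Split the integral at the breakpoints.
Integrating by parts (boundary term plus one more integral), an antiderivative of (4 - 2*x) sin(6*x) is x*cos(6*x)/3 - sin(6*x)/18 - 2*cos(6*x)/3; evaluating from -pi to 0: ∫_{-pi}^{0} (4 - 2*x) sin(6*x) dx = (-2/3) - (-pi/3 - 2/3) = pi/3.
Integrating by parts (boundary term plus one more integral), an antiderivative of (-3*x) sin(6*x) is x*cos(6*x)/2 - sin(6*x)/12; evaluating from 0 to pi: ∫_{0}^{pi} (-3*x) sin(6*x) dx = (pi/2) - (0) = pi/2.
Summing the pieces and multiplying by (1/pi) gives b_6 = 5/6.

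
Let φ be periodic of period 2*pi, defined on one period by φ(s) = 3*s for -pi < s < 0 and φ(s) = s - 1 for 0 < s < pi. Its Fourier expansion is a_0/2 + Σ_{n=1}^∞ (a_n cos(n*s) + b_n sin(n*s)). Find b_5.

b_5 = 1/pi ∫_{-pi}^{pi} φ(s) sin(5*s) ds.
Split the integral at the breakpoints.
Integrating by parts (boundary term plus one more integral), an antiderivative of (3*s) sin(5*s) is -3*s*cos(5*s)/5 + 3*sin(5*s)/25; evaluating from -pi to 0: ∫_{-pi}^{0} (3*s) sin(5*s) ds = (0) - (-3*pi/5) = 3*pi/5.
Integrating by parts (boundary term plus one more integral), an antiderivative of (s - 1) sin(5*s) is -s*cos(5*s)/5 + sin(5*s)/25 + cos(5*s)/5; evaluating from 0 to pi: ∫_{0}^{pi} (s - 1) sin(5*s) ds = (-1/5 + pi/5) - (1/5) = -2/5 + pi/5.
Summing the pieces and multiplying by (1/pi) gives b_5 = 2*(-1 + 2*pi)/(5*pi).

2*(-1 + 2*pi)/(5*pi)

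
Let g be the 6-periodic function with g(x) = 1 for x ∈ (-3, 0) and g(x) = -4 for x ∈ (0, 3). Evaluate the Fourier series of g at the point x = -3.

At x = -3 the one-sided limits are g(-3^-) = -4 and g(-3^+) = 1.
By Dirichlet's theorem the series converges to their average, [(-4) + (1)]/2 = -3/2.

-3/2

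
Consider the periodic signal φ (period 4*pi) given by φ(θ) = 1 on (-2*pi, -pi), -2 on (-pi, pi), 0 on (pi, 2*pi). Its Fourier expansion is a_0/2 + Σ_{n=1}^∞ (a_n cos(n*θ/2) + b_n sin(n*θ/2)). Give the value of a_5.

-1/pi

a_5 = (1/(2*pi)) ∫_{-2*pi}^{2*pi} φ(θ) cos(5*θ/2) dθ.
Split the integral at the breakpoints.
Directly, an antiderivative of (1) cos(5*θ/2) is 2*sin(5*θ/2)/5; evaluating from -2*pi to -pi: ∫_{-2*pi}^{-pi} (1) cos(5*θ/2) dθ = (-2/5) - (0) = -2/5.
Directly, an antiderivative of (-2) cos(5*θ/2) is -4*sin(5*θ/2)/5; evaluating from -pi to pi: ∫_{-pi}^{pi} (-2) cos(5*θ/2) dθ = (-4/5) - (4/5) = -8/5.
∫_{pi}^{2*pi} (0) cos(5*θ/2) dθ = 0.
Summing the pieces and multiplying by (1/(2*pi)) gives a_5 = -1/pi.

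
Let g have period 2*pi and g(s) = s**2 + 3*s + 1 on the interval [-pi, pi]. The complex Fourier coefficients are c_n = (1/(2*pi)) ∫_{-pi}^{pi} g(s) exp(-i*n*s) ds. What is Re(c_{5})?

-2/25

Since g is real-valued, Re(c_{5}) = (1/(2*pi)) ∫_{-pi}^{pi} g(s) cos(5*s) ds = a_{5}/2.
Integrating by parts twice (tabular method), an antiderivative of (s**2 + 3*s + 1) cos(5*s) is s**2*sin(5*s)/5 + 3*s*sin(5*s)/5 + 2*s*cos(5*s)/25 + 23*sin(5*s)/125 + 3*cos(5*s)/25; evaluating from -pi to pi: ∫_{-pi}^{pi} (s**2 + 3*s + 1) cos(5*s) ds = (-2*pi/25 - 3/25) - (-3/25 + 2*pi/25) = -4*pi/25.
Hence Re(c_{5}) = (1/(2*pi))·(-4*pi/25) = -2/25.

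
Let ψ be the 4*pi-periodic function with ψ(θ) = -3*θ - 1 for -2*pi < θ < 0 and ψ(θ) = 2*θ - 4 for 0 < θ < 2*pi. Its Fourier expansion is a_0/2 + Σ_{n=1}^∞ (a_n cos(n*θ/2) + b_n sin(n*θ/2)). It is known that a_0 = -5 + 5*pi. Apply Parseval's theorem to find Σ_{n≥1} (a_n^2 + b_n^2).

9/2 + 3*pi + 29*pi**2/6

Parseval: a_0^2/2 + Σ_{n≥1} (a_n^2+b_n^2) = (1/(2*pi)) ∫_{-2*pi}^{2*pi} ψ(θ)^2 dθ = -22*pi + 17 + 52*pi**2/3.
Subtract a_0^2/2 = 25*(1 - pi)**2/2: Σ (a_n^2+b_n^2) = 9/2 + 3*pi + 29*pi**2/6.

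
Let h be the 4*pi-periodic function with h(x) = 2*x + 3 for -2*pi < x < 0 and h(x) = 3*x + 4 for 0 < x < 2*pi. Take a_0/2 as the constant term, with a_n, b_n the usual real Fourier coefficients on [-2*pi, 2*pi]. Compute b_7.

b_7 = (1/(2*pi)) ∫_{-2*pi}^{2*pi} h(x) sin(7*x/2) dx.
Split the integral at the breakpoints.
Integrating by parts (boundary term plus one more integral), an antiderivative of (2*x + 3) sin(7*x/2) is -4*x*cos(7*x/2)/7 + 8*sin(7*x/2)/49 - 6*cos(7*x/2)/7; evaluating from -2*pi to 0: ∫_{-2*pi}^{0} (2*x + 3) sin(7*x/2) dx = (-6/7) - (6/7 - 8*pi/7) = -12/7 + 8*pi/7.
Integrating by parts (boundary term plus one more integral), an antiderivative of (3*x + 4) sin(7*x/2) is -6*x*cos(7*x/2)/7 + 12*sin(7*x/2)/49 - 8*cos(7*x/2)/7; evaluating from 0 to 2*pi: ∫_{0}^{2*pi} (3*x + 4) sin(7*x/2) dx = (8/7 + 12*pi/7) - (-8/7) = 16/7 + 12*pi/7.
Summing the pieces and multiplying by (1/(2*pi)) gives b_7 = 2*(1 + 5*pi)/(7*pi).

2*(1 + 5*pi)/(7*pi)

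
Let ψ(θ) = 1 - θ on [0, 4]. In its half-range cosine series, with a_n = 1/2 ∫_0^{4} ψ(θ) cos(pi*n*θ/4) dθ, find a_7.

a_7 = 1/2 ∫_0^{4} (1 - θ) cos(7*pi*θ/4) dθ.
Integrating by parts (boundary term plus one more integral), an antiderivative of (1 - θ) cos(7*pi*θ/4) is -4*θ*sin(7*pi*θ/4)/(7*pi) + 4*sin(7*pi*θ/4)/(7*pi) - 16*cos(7*pi*θ/4)/(49*pi**2); evaluating from 0 to 4: ∫_{0}^{4} (1 - θ) cos(7*pi*θ/4) dθ = (16/(49*pi**2)) - (-16/(49*pi**2)) = 32/(49*pi**2).
Hence a_7 = (1/2)·(32/(49*pi**2)) = 16/(49*pi**2).

16/(49*pi**2)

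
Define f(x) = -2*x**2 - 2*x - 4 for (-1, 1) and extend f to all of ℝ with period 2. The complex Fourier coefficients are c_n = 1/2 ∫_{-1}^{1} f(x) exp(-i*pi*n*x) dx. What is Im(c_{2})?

-1/pi

Since f is real-valued, Im(c_{2}) = -1/2 ∫_{-1}^{1} f(x) sin(2*pi*x) dx = -b_{2}/2.
Integrating by parts twice (tabular method), an antiderivative of (-2*x**2 - 2*x - 4) sin(2*pi*x) is x**2*cos(2*pi*x)/pi - x*sin(2*pi*x)/pi**2 + x*cos(2*pi*x)/pi - sin(2*pi*x)/(2*pi**2) - cos(2*pi*x)/(2*pi**3) + 2*cos(2*pi*x)/pi; evaluating from -1 to 1: ∫_{-1}^{1} (-2*x**2 - 2*x - 4) sin(2*pi*x) dx = (-1/(2*pi**3) + 4/pi) - (-1/(2*pi**3) + 2/pi) = 2/pi.
Hence Im(c_{2}) = (-1/2)·(2/pi) = -1/pi.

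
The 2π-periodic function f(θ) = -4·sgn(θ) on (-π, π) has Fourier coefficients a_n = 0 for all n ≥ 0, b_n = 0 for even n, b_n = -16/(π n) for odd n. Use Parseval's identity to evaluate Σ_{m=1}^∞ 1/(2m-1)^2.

Parseval: Σ b_n^2 = (1/π) ∫_{-π}^{π} f(θ)^2 dθ = 32.
Only odd n contribute, with b_n^2 = 256/(π^2 n^2), so Σ_{m≥1} 1/(2m-1)^2 = π^2·(32)/256 = pi**2/8.

pi**2/8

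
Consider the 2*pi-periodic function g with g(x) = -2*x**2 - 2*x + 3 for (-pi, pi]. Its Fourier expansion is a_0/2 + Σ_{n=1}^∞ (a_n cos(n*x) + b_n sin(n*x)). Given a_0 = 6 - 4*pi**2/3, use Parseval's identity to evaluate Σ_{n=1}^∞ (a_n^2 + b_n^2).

Parseval: a_0^2/2 + Σ_{n≥1} (a_n^2+b_n^2) = 1/pi ∫_{-pi}^{pi} g(x)^2 dx = -16*pi**2/3 + 18 + 8*pi**4/5.
Subtract a_0^2/2 = 2*(9 - 2*pi**2)**2/9: Σ (a_n^2+b_n^2) = 8*pi**2*(15 + 4*pi**2)/45.

8*pi**2*(15 + 4*pi**2)/45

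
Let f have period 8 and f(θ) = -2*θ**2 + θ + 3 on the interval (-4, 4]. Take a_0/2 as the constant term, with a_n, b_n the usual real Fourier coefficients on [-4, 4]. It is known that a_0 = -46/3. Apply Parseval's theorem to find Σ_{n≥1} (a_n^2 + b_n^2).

Parseval: a_0^2/2 + Σ_{n≥1} (a_n^2+b_n^2) = 1/4 ∫_{-4}^{4} f(θ)^2 dθ = 4654/15.
Subtract a_0^2/2 = 1058/9: Σ (a_n^2+b_n^2) = 8672/45.

8672/45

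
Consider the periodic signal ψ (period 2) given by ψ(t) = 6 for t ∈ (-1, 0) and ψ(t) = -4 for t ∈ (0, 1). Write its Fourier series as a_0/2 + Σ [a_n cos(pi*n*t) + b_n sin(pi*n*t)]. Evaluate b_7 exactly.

-20/(7*pi)

b_7 = ∫_{-1}^{1} ψ(t) sin(7*pi*t) dt.
Split the integral at the breakpoints.
Directly, an antiderivative of (6) sin(7*pi*t) is -6*cos(7*pi*t)/(7*pi); evaluating from -1 to 0: ∫_{-1}^{0} (6) sin(7*pi*t) dt = (-6/(7*pi)) - (6/(7*pi)) = -12/(7*pi).
Directly, an antiderivative of (-4) sin(7*pi*t) is 4*cos(7*pi*t)/(7*pi); evaluating from 0 to 1: ∫_{0}^{1} (-4) sin(7*pi*t) dt = (-4/(7*pi)) - (4/(7*pi)) = -8/(7*pi).
Summing the pieces gives b_7 = -20/(7*pi).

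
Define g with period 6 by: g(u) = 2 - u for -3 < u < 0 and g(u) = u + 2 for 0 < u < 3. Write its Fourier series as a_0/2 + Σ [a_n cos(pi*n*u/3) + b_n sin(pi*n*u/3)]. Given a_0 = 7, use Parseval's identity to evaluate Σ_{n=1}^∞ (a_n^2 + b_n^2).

3/2

Parseval: a_0^2/2 + Σ_{n≥1} (a_n^2+b_n^2) = 1/3 ∫_{-3}^{3} g(u)^2 du = 26.
Subtract a_0^2/2 = 49/2: Σ (a_n^2+b_n^2) = 3/2.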